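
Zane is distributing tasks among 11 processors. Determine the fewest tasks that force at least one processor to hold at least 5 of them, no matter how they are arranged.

45

With 44 tasks one could put exactly 4 in each of the 11 processors, and no processor would reach 5.
By the pigeonhole principle, one more task must land in a processor that already has 4, giving it 5.
So 11 × 4 + 1 = 45 tasks are required.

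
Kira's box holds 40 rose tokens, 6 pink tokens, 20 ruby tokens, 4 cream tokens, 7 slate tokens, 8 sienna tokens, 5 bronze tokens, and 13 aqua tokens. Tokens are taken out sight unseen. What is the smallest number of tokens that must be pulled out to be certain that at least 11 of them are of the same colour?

By the pigeonhole principle, put each drawn token into a box by colour. The largest draw with every box below 11 takes min(count, 10) from each colour; colours with fewer than 10 contribute all they have.
Σ min(cᵢ, 10) = 10 + 6 + 10 + 4 + 7 + 8 + 5 + 10 = 60.
Draw number 60 + 1 = 61 must push one box to 11.

61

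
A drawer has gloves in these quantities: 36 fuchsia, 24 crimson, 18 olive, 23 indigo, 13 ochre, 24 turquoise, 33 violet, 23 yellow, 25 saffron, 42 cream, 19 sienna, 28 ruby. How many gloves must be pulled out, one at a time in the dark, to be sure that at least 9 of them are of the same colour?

97

The 12 colours are the holes; the gloves drawn are the pigeons.
To avoid 9 of any one colour, the worst case takes at most 8 of each colour.
That gives 8 + 8 + 8 + 8 + 8 + 8 + 8 + 8 + 8 + 8 + 8 + 8 = 96 gloves with no colour reaching 9.
The next glove forces some colour to 9, so 96 + 1 = 97.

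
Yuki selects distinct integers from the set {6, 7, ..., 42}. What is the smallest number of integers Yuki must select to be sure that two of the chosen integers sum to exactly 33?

27

Two chosen integers sum to 33 exactly when both halves of some pair {x, 33−x} with 6 ≤ x ≤ 33−x ≤ 27 are chosen — 11 such pairs.
The remaining 15 elements (those with no distinct partner in range) can never complete a 33-sum, so the worst case takes all of them and one from each pair: 15 + 11 = 26.
The 27th integer has to be the second member of some pair, so 26 + 1 = 27.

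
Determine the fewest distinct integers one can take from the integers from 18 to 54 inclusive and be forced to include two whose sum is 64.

Group the elements by complementary pair {x, 64−x}: {18,46}, {19,45}, {20,44}, …, giving 14 two-element pairs; the single value 32 (it cannot pair with itself since the integers are distinct); and 8 integers whose partner 64−x falls outside [18,54].
By the pigeonhole principle, treating each of those 23 groups as a pigeonhole, one can pick one integer per group — 23 integers — with no two summing to 64.
The 24th integer lands in an occupied pair, forcing a sum of 64.

24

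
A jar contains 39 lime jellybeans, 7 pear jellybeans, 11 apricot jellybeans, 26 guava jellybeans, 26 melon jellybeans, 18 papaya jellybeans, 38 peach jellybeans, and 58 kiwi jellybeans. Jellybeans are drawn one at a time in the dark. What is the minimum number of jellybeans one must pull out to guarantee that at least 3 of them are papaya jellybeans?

208

In the worst case for collecting papaya jellybeans, every non-papaya jellybean comes out first.
There are 39 + 7 + 11 + 26 + 26 + 38 + 58 = 205 non-papaya jellybeans altogether.
After those, each further jellybean must be papaya, so 205 + 3 = 208 draws guarantee 3 papaya jellybeans.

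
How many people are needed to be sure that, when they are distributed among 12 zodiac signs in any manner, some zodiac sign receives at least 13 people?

145

With 144 people one could put exactly 12 in each of the 12 zodiac signs, and no zodiac sign would reach 13.
One more person must land in a zodiac sign that already has 12, giving it 13.
So 12 × 12 + 1 = 145 people are required.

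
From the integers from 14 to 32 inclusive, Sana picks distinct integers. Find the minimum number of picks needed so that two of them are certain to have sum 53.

A set avoiding the sum 53 can contain at most one of each pair {x, 53−x}, plus the 7 elements whose complement lies outside the range.
The integers 14, …, 26 (13 of them) are such a set: any two sum to at least 14+15 = 29 and at most 25+26 = 51 < 53.
By the pigeonhole principle, any 14th integer completes one of the 6 pairs, so 14 choices force a sum of 53.

14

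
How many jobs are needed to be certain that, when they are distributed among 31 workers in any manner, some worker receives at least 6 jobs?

With 155 jobs one could put exactly 5 in each of the 31 workers, and no worker would reach 6.
By the pigeonhole principle, one more job must land in a worker that already has 5, giving it 6.
So 31 × 5 + 1 = 156 jobs are required.

156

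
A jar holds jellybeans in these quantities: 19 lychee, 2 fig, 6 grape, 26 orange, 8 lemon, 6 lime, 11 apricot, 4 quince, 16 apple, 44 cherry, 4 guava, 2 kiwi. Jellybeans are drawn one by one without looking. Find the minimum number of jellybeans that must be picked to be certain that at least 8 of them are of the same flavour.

By pigeonhole, the 12 flavours are the holes; the jellybeans drawn are the pigeons.
To avoid 8 of any one flavour, the worst case takes at most 7 of each flavour, or every jellybean of a flavour that has fewer than 7.
That gives 7 + 2 + 6 + 7 + 7 + 6 + 7 + 4 + 7 + 7 + 4 + 2 = 66 jellybeans with no flavour reaching 8.
The next jellybean forces some flavour to 8, so 66 + 1 = 67.

67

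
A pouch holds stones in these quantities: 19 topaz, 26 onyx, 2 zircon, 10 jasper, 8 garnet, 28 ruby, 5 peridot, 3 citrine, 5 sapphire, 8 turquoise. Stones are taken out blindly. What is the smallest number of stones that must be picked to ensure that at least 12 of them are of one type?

75

The 10 types are the holes; the stones drawn are the pigeons.
To avoid 12 of any one type, the worst case takes at most 11 of each type, or every stone of a type that has fewer than 11.
That gives 11 + 11 + 2 + 10 + 8 + 11 + 5 + 3 + 5 + 8 = 74 stones with no type reaching 12.
The next stone forces some type to 12, so 74 + 1 = 75.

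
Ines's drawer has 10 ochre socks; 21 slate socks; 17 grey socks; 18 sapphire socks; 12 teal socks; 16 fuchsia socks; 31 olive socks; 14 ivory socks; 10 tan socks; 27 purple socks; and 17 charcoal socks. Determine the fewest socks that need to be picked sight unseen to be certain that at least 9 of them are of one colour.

89

By pigeonhole, put each drawn sock into a box by colour. The largest draw with every box below 9 takes min(count, 8) from each colour.
Σ min(cᵢ, 8) = 8 + 8 + 8 + 8 + 8 + 8 + 8 + 8 + 8 + 8 + 8 = 88.
Draw number 88 + 1 = 89 must push one box to 9.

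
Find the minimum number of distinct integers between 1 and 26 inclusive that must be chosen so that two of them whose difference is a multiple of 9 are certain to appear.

10

Integers whose pairwise differences are multiples of 9 are exactly those sharing a remainder mod 9. By the pigeonhole principle, the 9 residue classes mod 9 are the pigeonholes.
With 9 integers one could put 1 in each residue class and have no class reach 2.
The 10th integer pushes some class to 2, so 9·1 + 1 = 10.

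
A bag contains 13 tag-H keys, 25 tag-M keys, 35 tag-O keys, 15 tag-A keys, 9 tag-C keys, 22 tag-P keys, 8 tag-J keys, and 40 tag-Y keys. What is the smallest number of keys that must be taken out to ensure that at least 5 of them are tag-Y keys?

In the worst case for collecting tag-Y keys, every non-tag-Y key comes out first.
There are 13 + 25 + 35 + 15 + 9 + 22 + 8 = 127 non-tag-Y keys altogether.
After those, each further key must be tag-Y, so 127 + 5 = 132 draws guarantee 5 tag-Y keys.

132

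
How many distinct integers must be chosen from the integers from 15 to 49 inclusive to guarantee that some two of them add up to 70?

A set avoiding the sum 70 can contain at most one of each pair {x, 70−x}, plus the 7 elements whose complement lies outside the range or equal to its own complement.
The integers 15, …, 35 (21 of them) are such a set: any two sum to at least 15+16 = 31 and at most 34+35 = 69 < 70.
Any 22nd integer completes one of the 14 pairs, so 22 choices force a sum of 70.

22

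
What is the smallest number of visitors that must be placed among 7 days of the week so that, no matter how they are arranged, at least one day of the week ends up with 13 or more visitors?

85

With 84 visitors one could put exactly 12 in each of the 7 days of the week, and no day of the week would reach 13.
One more visitor must land in a day of the week that already has 12, giving it 13.
So 7 × 12 + 1 = 85 visitors are required.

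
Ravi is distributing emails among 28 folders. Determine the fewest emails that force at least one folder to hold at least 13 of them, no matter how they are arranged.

337

With 336 emails one could put exactly 12 in each of the 28 folders, and no folder would reach 13.
One more email must land in a folder that already has 12, giving it 13.
So 28 × 12 + 1 = 337 emails are required.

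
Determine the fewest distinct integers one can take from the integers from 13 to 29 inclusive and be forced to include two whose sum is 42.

10

Two chosen integers sum to 42 exactly when both halves of some pair {x, 42−x} with 13 ≤ x ≤ 42−x ≤ 29 are chosen — 8 such pairs.
The remaining 1 element (those with no distinct partner in range) can never complete a 42-sum, so the worst case takes all of them and one from each pair: 1 + 8 = 9.
By the pigeonhole principle, the 10th integer has to be the second member of some pair, so 9 + 1 = 10.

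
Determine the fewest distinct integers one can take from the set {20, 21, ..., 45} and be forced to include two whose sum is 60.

Group the elements by complementary pair {x, 60−x}: {20,40}, {21,39}, {22,38}, …, giving 10 two-element pairs, the single value 30 (it cannot pair with itself since the integers are distinct), and 5 integers whose partner 60−x falls outside [20,45].
By pigeonhole, treating each of those 16 groups as a pigeonhole, one can pick one integer per group — 16 integers — with no two summing to 60.
The 17th integer lands in an occupied pair, forcing a sum of 60.

17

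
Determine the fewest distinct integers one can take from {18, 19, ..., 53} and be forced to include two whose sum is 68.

Group the elements by complementary pair {x, 68−x}: {18,50}, {19,49}, {20,48}, …, giving 16 two-element pairs; the single value 34 (it cannot pair with itself since the integers are distinct); and 3 integers whose partner 68−x falls outside [18,53].
By pigeonhole, treating each of those 20 groups as a pigeonhole, one can pick one integer per group — 20 integers — with no two summing to 68.
The 21st integer lands in an occupied pair, forcing a sum of 68.

21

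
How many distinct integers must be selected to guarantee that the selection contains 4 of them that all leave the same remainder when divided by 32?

97

The 32 residue classes mod 32 are the pigeonholes.
With 96 integers one could put 3 in each residue class and have no class reach 4.
The 97th integer pushes some class to 4, so 32·3 + 1 = 97.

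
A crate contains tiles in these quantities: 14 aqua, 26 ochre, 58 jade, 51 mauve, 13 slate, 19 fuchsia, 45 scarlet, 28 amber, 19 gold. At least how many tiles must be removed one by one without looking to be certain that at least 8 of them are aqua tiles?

267

In the worst case for collecting aqua tiles, every non-aqua tile comes out first.
There are 26 + 58 + 51 + 13 + 19 + 45 + 28 + 19 = 259 non-aqua tiles altogether.
After those, each further tile must be aqua, so 259 + 8 = 267 draws guarantee 8 aqua tiles.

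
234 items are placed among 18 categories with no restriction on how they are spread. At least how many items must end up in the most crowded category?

13

The 18 categories are the holes and the 234 items are the pigeons.
If every category held at most 12 items, the total would be at most 18 × 12 = 216, which is less than 234.
So some category holds at least ⌈234/18⌉ = 13 items.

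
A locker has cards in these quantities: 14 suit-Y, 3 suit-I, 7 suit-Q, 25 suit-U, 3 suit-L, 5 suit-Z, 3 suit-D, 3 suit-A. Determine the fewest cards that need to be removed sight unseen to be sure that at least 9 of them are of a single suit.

An adversary could hand out at most 8 cards per suit (6 suits run out sooner): 8 + 3 + 7 + 8 + 3 + 5 + 3 + 3 = 40 cards and still no suit has 9.
By the pigeonhole principle, one more card lands in a suit already at 8, so 41 draws are enough and 40 are not.

41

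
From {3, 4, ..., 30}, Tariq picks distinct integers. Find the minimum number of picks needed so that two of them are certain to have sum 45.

Two chosen integers sum to 45 exactly when both halves of some pair {x, 45−x} with 15 ≤ x ≤ 45−x ≤ 30 are chosen — 8 such pairs.
The remaining 12 elements (those with no distinct partner in range) can never complete a 45-sum, so the worst case takes all of them and one from each pair: 12 + 8 = 20.
By the pigeonhole principle, the 21st integer has to be the second member of some pair, so 20 + 1 = 21.

21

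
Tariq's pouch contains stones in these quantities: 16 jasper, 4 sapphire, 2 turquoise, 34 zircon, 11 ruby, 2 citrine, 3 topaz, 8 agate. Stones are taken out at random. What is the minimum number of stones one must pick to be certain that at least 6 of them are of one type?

32

The 8 types are the holes; the stones drawn are the pigeons.
To avoid 6 of any one type, the worst case takes at most 5 of each type, or every stone of a type that has fewer than 5.
That gives 5 + 4 + 2 + 5 + 5 + 2 + 3 + 5 = 31 stones with no type reaching 6.
The next stone forces some type to 6, so 31 + 1 = 32.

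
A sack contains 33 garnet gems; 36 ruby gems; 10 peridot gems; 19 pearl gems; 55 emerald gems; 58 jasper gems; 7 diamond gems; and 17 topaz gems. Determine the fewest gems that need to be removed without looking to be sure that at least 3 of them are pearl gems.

In the worst case for collecting pearl gems, every non-pearl gem comes out first.
There are 33 + 36 + 10 + 55 + 58 + 7 + 17 = 216 non-pearl gems altogether.
After those, each further gem must be pearl, so 216 + 3 = 219 draws guarantee 3 pearl gems.

219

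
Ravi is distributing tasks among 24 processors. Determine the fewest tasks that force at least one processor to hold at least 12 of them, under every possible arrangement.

With 264 tasks one could put exactly 11 in each of the 24 processors, and no processor would reach 12.
Pigeonhole: one more task must land in a processor that already has 11, giving it 12.
So 24 × 11 + 1 = 265 tasks are required.

265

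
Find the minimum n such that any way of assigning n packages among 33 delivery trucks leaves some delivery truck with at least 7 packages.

With 198 packages one could put exactly 6 in each of the 33 delivery trucks, and no delivery truck would reach 7.
One more package must land in a delivery truck that already has 6, giving it 7.
So 33 × 6 + 1 = 199 packages are required.

199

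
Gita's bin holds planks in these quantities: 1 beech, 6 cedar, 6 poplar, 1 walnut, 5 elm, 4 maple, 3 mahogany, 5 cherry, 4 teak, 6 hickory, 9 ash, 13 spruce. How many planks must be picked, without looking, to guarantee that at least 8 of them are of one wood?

56

By the pigeonhole principle, put each drawn plank into a box by wood. The largest draw with every box below 8 takes min(count, 7) from each wood; woods with fewer than 7 contribute all they have.
Σ min(cᵢ, 7) = 1 + 6 + 6 + 1 + 5 + 4 + 3 + 5 + 4 + 6 + 7 + 7 = 55.
Draw number 55 + 1 = 56 must push one box to 8.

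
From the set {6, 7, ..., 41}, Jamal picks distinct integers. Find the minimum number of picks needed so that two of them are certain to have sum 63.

Two chosen integers sum to 63 exactly when both halves of some pair {x, 63−x} with 22 ≤ x ≤ 63−x ≤ 41 are chosen — 10 such pairs.
The remaining 16 elements (those with no distinct partner in range) can never complete a 63-sum, so the worst case takes all of them and one from each pair: 16 + 10 = 26.
By the pigeonhole principle, the 27th integer has to be the second member of some pair, so 26 + 1 = 27.

27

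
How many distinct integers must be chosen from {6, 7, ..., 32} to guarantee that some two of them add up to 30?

Group the elements by complementary pair {x, 30−x}: {6,24}, {7,23}, {8,22}, …, giving 9 two-element pairs; the single value 15 (it cannot pair with itself since the integers are distinct); and 8 integers whose partner 30−x falls outside [6,32].
Treating each of those 18 groups as a pigeonhole, one can pick one integer per group — 18 integers — with no two summing to 30.
The 19th integer lands in an occupied pair, forcing a sum of 30.

19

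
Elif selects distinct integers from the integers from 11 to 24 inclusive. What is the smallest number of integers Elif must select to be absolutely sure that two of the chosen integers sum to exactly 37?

9

Two chosen integers sum to 37 exactly when both halves of some pair {x, 37−x} with 13 ≤ x ≤ 37−x ≤ 24 are chosen — 6 such pairs.
The remaining 2 elements (those with no distinct partner in range) can never complete a 37-sum, so the worst case takes all of them and one from each pair: 2 + 6 = 8.
The 9th integer has to be the second member of some pair, so 8 + 1 = 9.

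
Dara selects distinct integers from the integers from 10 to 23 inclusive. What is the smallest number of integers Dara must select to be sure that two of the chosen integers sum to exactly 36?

Group the elements by complementary pair {x, 36−x}: {13,23}, {14,22}, {15,21}, …, giving 5 two-element pairs, the single value 18 (it cannot pair with itself since the integers are distinct), and 3 integers whose partner 36−x falls outside [10,23].
Treating each of those 9 groups as a pigeonhole, one can pick one integer per group — 9 integers — with no two summing to 36.
The 10th integer lands in an occupied pair, forcing a sum of 36.

10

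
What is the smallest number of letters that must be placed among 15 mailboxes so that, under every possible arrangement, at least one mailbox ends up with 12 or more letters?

166

With 165 letters one could put exactly 11 in each of the 15 mailboxes, and no mailbox would reach 12.
By pigeonhole, one more letter must land in a mailbox that already has 11, giving it 12.
So 15 × 11 + 1 = 166 letters are required.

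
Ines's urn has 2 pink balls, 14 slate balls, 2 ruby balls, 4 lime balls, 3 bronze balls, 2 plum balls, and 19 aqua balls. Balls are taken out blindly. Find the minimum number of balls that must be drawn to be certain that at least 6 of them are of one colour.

24

An adversary could hand out at most 5 balls per colour (5 colours run out sooner): 2 + 5 + 2 + 4 + 3 + 2 + 5 = 23 balls and still no colour has 6.
One more ball lands in a colour already at 5, so 24 draws are enough and 23 are not.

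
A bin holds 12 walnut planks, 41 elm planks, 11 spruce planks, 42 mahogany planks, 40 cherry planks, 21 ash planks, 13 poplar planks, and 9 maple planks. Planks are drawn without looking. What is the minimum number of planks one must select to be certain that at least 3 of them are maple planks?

In the worst case for collecting maple planks, every non-maple plank comes out first.
There are 12 + 41 + 11 + 42 + 40 + 21 + 13 = 180 non-maple planks altogether.
After those, each further plank must be maple, so 180 + 3 = 183 draws guarantee 3 maple planks.

183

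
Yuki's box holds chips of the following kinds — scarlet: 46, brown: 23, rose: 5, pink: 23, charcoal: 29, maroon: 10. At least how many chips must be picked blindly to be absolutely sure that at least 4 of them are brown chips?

117

In the worst case for collecting brown chips, every non-brown chip comes out first.
There are 46 + 5 + 23 + 29 + 10 = 113 non-brown chips altogether.
After those, each further chip must be brown, so 113 + 4 = 117 draws guarantee 4 brown chips.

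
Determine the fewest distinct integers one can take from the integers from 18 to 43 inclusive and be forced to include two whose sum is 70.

19

Two chosen integers sum to 70 exactly when both halves of some pair {x, 70−x} with 27 ≤ x ≤ 70−x ≤ 43 are chosen — 8 such pairs.
The remaining 10 elements (those with no distinct partner in range) can never complete a 70-sum, so the worst case takes all of them and one from each pair: 10 + 8 = 18.
Pigeonhole: the 19th integer has to be the second member of some pair, so 18 + 1 = 19.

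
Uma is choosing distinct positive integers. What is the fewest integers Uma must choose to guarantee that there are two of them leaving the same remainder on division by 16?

The 16 residue classes mod 16 are the pigeonholes.
With 16 integers one could put 1 in each residue class and have no class reach 2.
The 17th integer pushes some class to 2, so 16·1 + 1 = 17.

17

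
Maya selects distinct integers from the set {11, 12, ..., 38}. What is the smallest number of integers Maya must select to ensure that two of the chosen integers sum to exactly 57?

Two chosen integers sum to 57 exactly when both halves of some pair {x, 57−x} with 19 ≤ x ≤ 57−x ≤ 38 are chosen — 10 such pairs.
The remaining 8 elements (those with no distinct partner in range) can never complete a 57-sum, so the worst case takes all of them and one from each pair: 8 + 10 = 18.
The 19th integer has to be the second member of some pair, so 18 + 1 = 19.

19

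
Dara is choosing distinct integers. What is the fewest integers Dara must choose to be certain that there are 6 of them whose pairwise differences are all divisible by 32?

Integers whose pairwise differences are multiples of 32 are exactly those sharing a remainder mod 32. By pigeonhole, the 32 residue classes mod 32 are the pigeonholes.
With 160 integers one could put 5 in each residue class and have no class reach 6.
The 161st integer pushes some class to 6, so 32·5 + 1 = 161.

161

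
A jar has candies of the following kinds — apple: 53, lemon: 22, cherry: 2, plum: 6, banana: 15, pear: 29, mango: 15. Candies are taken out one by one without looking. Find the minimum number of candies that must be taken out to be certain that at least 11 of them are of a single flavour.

The 7 flavours are the holes; the candies drawn are the pigeons.
To avoid 11 of any one flavour, the worst case takes at most 10 of each flavour, or every candy of a flavour that has fewer than 10.
That gives 10 + 10 + 2 + 6 + 10 + 10 + 10 = 58 candies with no flavour reaching 11.
The next candy forces some flavour to 11, so 58 + 1 = 59.

59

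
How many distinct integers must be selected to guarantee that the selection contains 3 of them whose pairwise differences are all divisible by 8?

17

Integers whose pairwise differences are multiples of 8 are exactly those sharing a remainder mod 8. Pigeonhole: the 8 residue classes mod 8 are the pigeonholes.
With 16 integers one could put 2 in each residue class and have no class reach 3.
The 17th integer pushes some class to 3, so 8·2 + 1 = 17.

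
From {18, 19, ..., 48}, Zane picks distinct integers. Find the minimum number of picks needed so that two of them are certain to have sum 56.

A set avoiding the sum 56 can contain at most one of each pair {x, 56−x}, plus the 11 elements whose complement lies outside the range or equal to its own complement.
The integers 28, …, 48 (21 of them) are such a set: any two sum to at least 28+29 = 57 > 56.
Pigeonhole: any 22nd integer completes one of the 10 pairs, so 22 choices force a sum of 56.

22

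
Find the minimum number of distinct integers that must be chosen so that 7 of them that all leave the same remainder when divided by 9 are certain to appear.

By pigeonhole, the 9 residue classes mod 9 are the pigeonholes.
With 54 integers one could put 6 in each residue class and have no class reach 7.
The 55th integer pushes some class to 7, so 9·6 + 1 = 55.

55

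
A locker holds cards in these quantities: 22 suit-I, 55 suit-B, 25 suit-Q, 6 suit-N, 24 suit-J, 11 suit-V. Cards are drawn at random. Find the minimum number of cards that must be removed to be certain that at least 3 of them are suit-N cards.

140

In the worst case for collecting suit-N cards, every non-suit-N card comes out first.
There are 22 + 55 + 25 + 24 + 11 = 137 non-suit-N cards altogether.
After those, each further card must be suit-N, so 137 + 3 = 140 draws guarantee 3 suit-N cards.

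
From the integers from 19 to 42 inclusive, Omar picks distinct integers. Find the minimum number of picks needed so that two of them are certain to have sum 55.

Group the elements by complementary pair {x, 55−x}: {19,36}, {20,35}, {21,34}, …, giving 9 two-element pairs and 6 integers whose partner 55−x falls outside [19,42].
By pigeonhole, treating each of those 15 groups as a pigeonhole, one can pick one integer per group — 15 integers — with no two summing to 55.
The 16th integer lands in an occupied pair, forcing a sum of 55.

16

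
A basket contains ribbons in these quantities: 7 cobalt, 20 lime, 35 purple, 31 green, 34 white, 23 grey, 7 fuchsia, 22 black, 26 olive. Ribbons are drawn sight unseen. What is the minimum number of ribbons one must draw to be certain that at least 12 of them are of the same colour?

92

Pigeonhole: the 9 colours are the holes; the ribbons drawn are the pigeons.
To avoid 12 of any one colour, the worst case takes at most 11 of each colour, or every ribbon of a colour that has fewer than 11.
That gives 7 + 11 + 11 + 11 + 11 + 11 + 7 + 11 + 11 = 91 ribbons with no colour reaching 12.
The next ribbon forces some colour to 12, so 91 + 1 = 92.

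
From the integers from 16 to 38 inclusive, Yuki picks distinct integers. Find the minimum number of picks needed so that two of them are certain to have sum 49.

15

Group the elements by complementary pair {x, 49−x}: {16,33}, {17,32}, {18,31}, …, giving 9 two-element pairs and 5 integers whose partner 49−x falls outside [16,38].
Pigeonhole: treating each of those 14 groups as a pigeonhole, one can pick one integer per group — 14 integers — with no two summing to 49.
The 15th integer lands in an occupied pair, forcing a sum of 49.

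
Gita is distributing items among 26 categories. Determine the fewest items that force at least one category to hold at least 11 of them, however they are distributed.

261

With 260 items one could put exactly 10 in each of the 26 categories, and no category would reach 11.
One more item must land in a category that already has 10, giving it 11.
So 26 × 10 + 1 = 261 items are required.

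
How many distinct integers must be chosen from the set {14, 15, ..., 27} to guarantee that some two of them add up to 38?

Two chosen integers sum to 38 exactly when both halves of some pair {x, 38−x} with 14 ≤ x ≤ 38−x ≤ 24 are chosen — 5 such pairs.
The remaining 4 elements (those with no distinct partner in range) can never complete a 38-sum, so the worst case takes all of them and one from each pair: 4 + 5 = 9.
The 10th integer has to be the second member of some pair, so 9 + 1 = 10.

10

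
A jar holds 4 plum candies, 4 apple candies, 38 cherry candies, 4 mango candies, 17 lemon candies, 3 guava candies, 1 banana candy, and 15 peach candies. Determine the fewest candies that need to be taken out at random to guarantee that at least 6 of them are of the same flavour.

32

Put each drawn candy into a box by flavour. The largest draw with every box below 6 takes min(count, 5) from each flavour; flavours with fewer than 5 contribute all they have.
Σ min(cᵢ, 5) = 4 + 4 + 5 + 4 + 5 + 3 + 1 + 5 = 31.
Draw number 31 + 1 = 32 must push one box to 6.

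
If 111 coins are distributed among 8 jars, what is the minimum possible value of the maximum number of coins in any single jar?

14

By the pigeonhole principle, the 8 jars are the holes and the 111 coins are the pigeons.
If every jar held at most 13 coins, the total would be at most 8 × 13 = 104, which is less than 111.
So some jar holds at least ⌈111/8⌉ = 14 coins.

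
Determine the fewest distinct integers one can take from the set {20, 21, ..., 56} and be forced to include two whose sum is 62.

Two chosen integers sum to 62 exactly when both halves of some pair {x, 62−x} with 20 ≤ x ≤ 62−x ≤ 42 are chosen — 11 such pairs.
The remaining 15 elements (those with no distinct partner in range) can never complete a 62-sum, so the worst case takes all of them and one from each pair: 15 + 11 = 26.
By pigeonhole, the 27th integer has to be the second member of some pair, so 26 + 1 = 27.

27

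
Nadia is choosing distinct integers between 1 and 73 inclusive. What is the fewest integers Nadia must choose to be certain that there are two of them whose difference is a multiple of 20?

21

Integers whose pairwise differences are multiples of 20 are exactly those sharing a remainder mod 20. The 20 residue classes mod 20 are the pigeonholes.
With 20 integers one could put 1 in each residue class and have no class reach 2.
The 21st integer pushes some class to 2, so 20·1 + 1 = 21.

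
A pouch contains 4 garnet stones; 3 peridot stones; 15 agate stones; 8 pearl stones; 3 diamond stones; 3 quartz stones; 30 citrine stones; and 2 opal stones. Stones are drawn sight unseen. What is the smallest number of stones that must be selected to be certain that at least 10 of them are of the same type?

By pigeonhole, the 8 types are the holes; the stones drawn are the pigeons.
To avoid 10 of any one type, the worst case takes at most 9 of each type, or every stone of a type that has fewer than 9.
That gives 4 + 3 + 9 + 8 + 3 + 3 + 9 + 2 = 41 stones with no type reaching 10.
The next stone forces some type to 10, so 41 + 1 = 42.

42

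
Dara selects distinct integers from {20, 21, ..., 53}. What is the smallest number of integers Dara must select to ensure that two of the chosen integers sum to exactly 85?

24

Two chosen integers sum to 85 exactly when both halves of some pair {x, 85−x} with 32 ≤ x ≤ 85−x ≤ 53 are chosen — 11 such pairs.
The remaining 12 elements (those with no distinct partner in range) can never complete a 85-sum, so the worst case takes all of them and one from each pair: 12 + 11 = 23.
By the pigeonhole principle, the 24th integer has to be the second member of some pair, so 23 + 1 = 24.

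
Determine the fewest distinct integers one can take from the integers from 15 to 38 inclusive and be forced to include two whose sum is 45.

17

Group the elements by complementary pair {x, 45−x}: {15,30}, {16,29}, {17,28}, …, giving 8 two-element pairs and 8 integers whose partner 45−x falls outside [15,38].
By pigeonhole, treating each of those 16 groups as a pigeonhole, one can pick one integer per group — 16 integers — with no two summing to 45.
The 17th integer lands in an occupied pair, forcing a sum of 45.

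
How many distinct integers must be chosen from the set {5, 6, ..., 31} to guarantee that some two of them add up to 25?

Two chosen integers sum to 25 exactly when both halves of some pair {x, 25−x} with 5 ≤ x ≤ 25−x ≤ 20 are chosen — 8 such pairs.
The remaining 11 elements (those with no distinct partner in range) can never complete a 25-sum, so the worst case takes all of them and one from each pair: 11 + 8 = 19.
By pigeonhole, the 20th integer has to be the second member of some pair, so 19 + 1 = 20.

20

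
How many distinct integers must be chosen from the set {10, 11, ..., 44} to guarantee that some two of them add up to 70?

A set avoiding the sum 70 can contain at most one of each pair {x, 70−x}, plus the 17 elements whose complement lies outside the range or equal to its own complement.
The integers 10, …, 35 (26 of them) are such a set: any two sum to at least 10+11 = 21 and at most 34+35 = 69 < 70.
By the pigeonhole principle, any 27th integer completes one of the 9 pairs, so 27 choices force a sum of 70.

27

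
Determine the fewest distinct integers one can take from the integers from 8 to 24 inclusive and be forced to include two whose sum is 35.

11

A set avoiding the sum 35 can contain at most one of each pair {x, 35−x}, plus the 3 elements whose complement lies outside the range.
The integers 8, …, 17 (10 of them) are such a set: any two sum to at least 8+9 = 17 and at most 16+17 = 33 < 35.
Any 11th integer completes one of the 7 pairs, so 11 choices force a sum of 35.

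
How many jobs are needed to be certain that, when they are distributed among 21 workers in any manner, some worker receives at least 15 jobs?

With 294 jobs one could put exactly 14 in each of the 21 workers, and no worker would reach 15.
One more job must land in a worker that already has 14, giving it 15.
So 21 × 14 + 1 = 295 jobs are required.

295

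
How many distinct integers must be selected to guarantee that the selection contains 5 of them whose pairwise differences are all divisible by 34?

137

Integers whose pairwise differences are multiples of 34 are exactly those sharing a remainder mod 34. The 34 residue classes mod 34 are the pigeonholes.
With 136 integers one could put 4 in each residue class and have no class reach 5.
The 137th integer pushes some class to 5, so 34·4 + 1 = 137.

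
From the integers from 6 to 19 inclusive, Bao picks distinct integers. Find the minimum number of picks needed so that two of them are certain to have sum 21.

10

A set avoiding the sum 21 can contain at most one of each pair {x, 21−x}, plus the 4 elements whose complement lies outside the range.
The integers 11, …, 19 (9 of them) are such a set: any two sum to at least 11+12 = 23 > 21.
By pigeonhole, any 10th integer completes one of the 5 pairs, so 10 choices force a sum of 21.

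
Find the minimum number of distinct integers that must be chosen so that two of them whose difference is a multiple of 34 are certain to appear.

35

Integers whose pairwise differences are multiples of 34 are exactly those sharing a remainder mod 34. The 34 residue classes mod 34 are the pigeonholes.
With 34 integers one could put 1 in each residue class and have no class reach 2.
The 35th integer pushes some class to 2, so 34·1 + 1 = 35.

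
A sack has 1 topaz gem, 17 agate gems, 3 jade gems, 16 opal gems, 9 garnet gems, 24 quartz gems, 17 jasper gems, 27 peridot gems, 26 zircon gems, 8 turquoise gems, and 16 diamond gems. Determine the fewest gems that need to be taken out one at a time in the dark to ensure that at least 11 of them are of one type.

92

An adversary could hand out at most 10 gems per type (4 types run out sooner): 1 + 10 + 3 + 10 + 9 + 10 + 10 + 10 + 10 + 8 + 10 = 91 gems and still no type has 11.
By pigeonhole, one more gem lands in a type already at 10, so 92 draws are enough and 91 are not.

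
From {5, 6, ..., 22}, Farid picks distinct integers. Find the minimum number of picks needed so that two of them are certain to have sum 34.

14

Two chosen integers sum to 34 exactly when both halves of some pair {x, 34−x} with 12 ≤ x ≤ 34−x ≤ 22 are chosen — 5 such pairs.
The remaining 8 elements (those with no distinct partner in range) can never complete a 34-sum, so the worst case takes all of them and one from each pair: 8 + 5 = 13.
The 14th integer has to be the second member of some pair, so 13 + 1 = 14.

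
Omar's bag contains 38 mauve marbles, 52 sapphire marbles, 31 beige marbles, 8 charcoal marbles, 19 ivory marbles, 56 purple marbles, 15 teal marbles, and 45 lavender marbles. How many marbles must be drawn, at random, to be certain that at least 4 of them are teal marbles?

253

In the worst case for collecting teal marbles, every non-teal marble comes out first.
There are 38 + 52 + 31 + 8 + 19 + 56 + 45 = 249 non-teal marbles altogether.
After those, each further marble must be teal, so 249 + 4 = 253 draws guarantee 4 teal marbles.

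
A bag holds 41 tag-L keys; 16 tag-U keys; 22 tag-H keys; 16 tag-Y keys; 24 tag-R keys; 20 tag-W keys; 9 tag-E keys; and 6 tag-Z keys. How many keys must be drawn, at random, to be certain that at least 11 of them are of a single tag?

76

By pigeonhole, the 8 tags are the holes; the keys drawn are the pigeons.
To avoid 11 of any one tag, the worst case takes at most 10 of each tag, or every key of a tag that has fewer than 10.
That gives 10 + 10 + 10 + 10 + 10 + 10 + 9 + 6 = 75 keys with no tag reaching 11.
The next key forces some tag to 11, so 75 + 1 = 76.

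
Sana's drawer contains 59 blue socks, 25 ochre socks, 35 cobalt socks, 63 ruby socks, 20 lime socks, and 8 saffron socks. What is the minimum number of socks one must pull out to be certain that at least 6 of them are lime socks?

196

In the worst case for collecting lime socks, every non-lime sock comes out first.
There are 59 + 25 + 35 + 63 + 8 = 190 non-lime socks altogether.
After those, each further sock must be lime, so 190 + 6 = 196 draws guarantee 6 lime socks.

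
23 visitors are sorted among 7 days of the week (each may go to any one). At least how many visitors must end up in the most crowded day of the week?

4

By the pigeonhole principle, the 7 days of the week are the holes and the 23 visitors are the pigeons.
If every day of the week held at most 3 visitors, the total would be at most 7 × 3 = 21, which is less than 23.
So some day of the week holds at least ⌈23/7⌉ = 4 visitors.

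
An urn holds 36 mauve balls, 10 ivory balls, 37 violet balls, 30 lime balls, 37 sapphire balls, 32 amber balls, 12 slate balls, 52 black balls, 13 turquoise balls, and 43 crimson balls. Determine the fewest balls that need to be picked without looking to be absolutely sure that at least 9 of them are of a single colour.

The 10 colours are the holes; the balls drawn are the pigeons.
To avoid 9 of any one colour, the worst case takes at most 8 of each colour.
That gives 8 + 8 + 8 + 8 + 8 + 8 + 8 + 8 + 8 + 8 = 80 balls with no colour reaching 9.
The next ball forces some colour to 9, so 80 + 1 = 81.

81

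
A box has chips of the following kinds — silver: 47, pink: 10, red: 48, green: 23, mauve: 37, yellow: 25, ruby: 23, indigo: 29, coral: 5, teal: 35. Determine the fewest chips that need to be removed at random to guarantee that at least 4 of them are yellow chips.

In the worst case for collecting yellow chips, every non-yellow chip comes out first.
There are 47 + 10 + 48 + 23 + 37 + 23 + 29 + 5 + 35 = 257 non-yellow chips altogether.
After those, each further chip must be yellow, so 257 + 4 = 261 draws guarantee 4 yellow chips.

261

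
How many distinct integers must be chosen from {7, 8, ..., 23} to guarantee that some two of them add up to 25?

12

A set avoiding the sum 25 can contain at most one of each pair {x, 25−x}, plus the 5 elements whose complement lies outside the range.
The integers 13, …, 23 (11 of them) are such a set: any two sum to at least 13+14 = 27 > 25.
Any 12th integer completes one of the 6 pairs, so 12 choices force a sum of 25.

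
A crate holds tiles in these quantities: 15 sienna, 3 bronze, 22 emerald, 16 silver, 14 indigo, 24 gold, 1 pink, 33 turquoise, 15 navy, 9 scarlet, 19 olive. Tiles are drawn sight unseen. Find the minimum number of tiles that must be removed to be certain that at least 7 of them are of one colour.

Put each drawn tile into a box by colour. The largest draw with every box below 7 takes min(count, 6) from each colour; colours with fewer than 6 contribute all they have.
Σ min(cᵢ, 6) = 6 + 3 + 6 + 6 + 6 + 6 + 1 + 6 + 6 + 6 + 6 = 58.
Draw number 58 + 1 = 59 must push one box to 7.

59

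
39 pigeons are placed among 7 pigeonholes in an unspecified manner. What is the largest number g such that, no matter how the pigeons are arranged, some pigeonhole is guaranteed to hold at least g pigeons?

6

The 7 pigeonholes are the holes and the 39 pigeons are the pigeons.
If every pigeonhole held at most 5 pigeons, the total would be at most 7 × 5 = 35, which is less than 39.
So some pigeonhole holds at least ⌈39/7⌉ = 6 pigeons.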